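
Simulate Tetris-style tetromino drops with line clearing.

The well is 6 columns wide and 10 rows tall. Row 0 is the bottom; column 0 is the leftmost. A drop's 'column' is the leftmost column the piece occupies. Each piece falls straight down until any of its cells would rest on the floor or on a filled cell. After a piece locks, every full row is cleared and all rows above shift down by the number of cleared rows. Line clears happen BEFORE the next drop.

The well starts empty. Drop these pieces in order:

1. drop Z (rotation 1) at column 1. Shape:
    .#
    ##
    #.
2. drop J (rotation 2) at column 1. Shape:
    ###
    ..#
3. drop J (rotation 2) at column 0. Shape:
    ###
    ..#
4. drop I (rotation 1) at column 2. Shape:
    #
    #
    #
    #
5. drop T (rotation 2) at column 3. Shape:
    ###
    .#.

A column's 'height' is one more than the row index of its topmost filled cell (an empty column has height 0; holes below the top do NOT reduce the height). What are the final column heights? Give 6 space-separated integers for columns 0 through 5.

Drop 1: Z rot1 at col 1 lands with bottom-row=0; cleared 0 line(s) (total 0); column heights now [0 2 3 0 0 0], max=3
Drop 2: J rot2 at col 1 lands with bottom-row=2; cleared 0 line(s) (total 0); column heights now [0 4 4 4 0 0], max=4
Drop 3: J rot2 at col 0 lands with bottom-row=4; cleared 0 line(s) (total 0); column heights now [6 6 6 4 0 0], max=6
Drop 4: I rot1 at col 2 lands with bottom-row=6; cleared 0 line(s) (total 0); column heights now [6 6 10 4 0 0], max=10
Drop 5: T rot2 at col 3 lands with bottom-row=3; cleared 0 line(s) (total 0); column heights now [6 6 10 5 5 5], max=10

Answer: 6 6 10 5 5 5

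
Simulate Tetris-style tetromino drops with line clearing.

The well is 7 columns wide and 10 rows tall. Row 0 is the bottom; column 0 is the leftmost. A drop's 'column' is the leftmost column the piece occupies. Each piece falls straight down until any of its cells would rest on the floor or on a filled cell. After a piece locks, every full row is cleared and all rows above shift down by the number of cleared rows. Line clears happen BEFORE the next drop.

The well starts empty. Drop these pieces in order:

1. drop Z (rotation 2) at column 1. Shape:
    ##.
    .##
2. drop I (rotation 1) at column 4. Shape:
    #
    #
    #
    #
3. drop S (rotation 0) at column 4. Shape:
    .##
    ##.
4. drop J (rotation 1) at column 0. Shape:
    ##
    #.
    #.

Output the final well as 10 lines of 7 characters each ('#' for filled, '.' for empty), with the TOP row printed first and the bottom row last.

Drop 1: Z rot2 at col 1 lands with bottom-row=0; cleared 0 line(s) (total 0); column heights now [0 2 2 1 0 0 0], max=2
Drop 2: I rot1 at col 4 lands with bottom-row=0; cleared 0 line(s) (total 0); column heights now [0 2 2 1 4 0 0], max=4
Drop 3: S rot0 at col 4 lands with bottom-row=4; cleared 0 line(s) (total 0); column heights now [0 2 2 1 5 6 6], max=6
Drop 4: J rot1 at col 0 lands with bottom-row=0; cleared 0 line(s) (total 0); column heights now [3 3 2 1 5 6 6], max=6

Answer: .......
.......
.......
.......
.....##
....##.
....#..
##..#..
###.#..
#.###..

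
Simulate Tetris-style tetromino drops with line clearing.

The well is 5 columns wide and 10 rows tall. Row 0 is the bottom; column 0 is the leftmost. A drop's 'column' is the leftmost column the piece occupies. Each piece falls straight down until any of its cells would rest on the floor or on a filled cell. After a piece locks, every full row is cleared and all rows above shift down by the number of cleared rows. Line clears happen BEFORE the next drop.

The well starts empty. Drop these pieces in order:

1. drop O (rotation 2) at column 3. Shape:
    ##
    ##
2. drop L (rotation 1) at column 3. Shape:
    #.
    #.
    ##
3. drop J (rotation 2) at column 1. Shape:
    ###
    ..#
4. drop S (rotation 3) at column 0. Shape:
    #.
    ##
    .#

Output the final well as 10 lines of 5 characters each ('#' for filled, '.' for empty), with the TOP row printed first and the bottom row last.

Drop 1: O rot2 at col 3 lands with bottom-row=0; cleared 0 line(s) (total 0); column heights now [0 0 0 2 2], max=2
Drop 2: L rot1 at col 3 lands with bottom-row=2; cleared 0 line(s) (total 0); column heights now [0 0 0 5 3], max=5
Drop 3: J rot2 at col 1 lands with bottom-row=5; cleared 0 line(s) (total 0); column heights now [0 7 7 7 3], max=7
Drop 4: S rot3 at col 0 lands with bottom-row=7; cleared 0 line(s) (total 0); column heights now [10 9 7 7 3], max=10

Answer: #....
##...
.#...
.###.
...#.
...#.
...#.
...##
...##
...##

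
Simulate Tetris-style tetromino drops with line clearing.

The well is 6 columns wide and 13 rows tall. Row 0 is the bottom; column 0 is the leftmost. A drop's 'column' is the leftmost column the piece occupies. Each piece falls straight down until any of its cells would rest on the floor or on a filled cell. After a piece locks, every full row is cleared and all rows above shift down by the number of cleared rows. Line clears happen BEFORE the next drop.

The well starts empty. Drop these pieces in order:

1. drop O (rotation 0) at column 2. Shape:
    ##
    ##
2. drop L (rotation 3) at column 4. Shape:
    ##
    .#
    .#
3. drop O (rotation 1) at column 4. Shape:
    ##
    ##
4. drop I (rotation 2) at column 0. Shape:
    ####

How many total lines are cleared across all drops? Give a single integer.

Answer: 1

Derivation:
Drop 1: O rot0 at col 2 lands with bottom-row=0; cleared 0 line(s) (total 0); column heights now [0 0 2 2 0 0], max=2
Drop 2: L rot3 at col 4 lands with bottom-row=0; cleared 0 line(s) (total 0); column heights now [0 0 2 2 3 3], max=3
Drop 3: O rot1 at col 4 lands with bottom-row=3; cleared 0 line(s) (total 0); column heights now [0 0 2 2 5 5], max=5
Drop 4: I rot2 at col 0 lands with bottom-row=2; cleared 1 line(s) (total 1); column heights now [0 0 2 2 4 4], max=4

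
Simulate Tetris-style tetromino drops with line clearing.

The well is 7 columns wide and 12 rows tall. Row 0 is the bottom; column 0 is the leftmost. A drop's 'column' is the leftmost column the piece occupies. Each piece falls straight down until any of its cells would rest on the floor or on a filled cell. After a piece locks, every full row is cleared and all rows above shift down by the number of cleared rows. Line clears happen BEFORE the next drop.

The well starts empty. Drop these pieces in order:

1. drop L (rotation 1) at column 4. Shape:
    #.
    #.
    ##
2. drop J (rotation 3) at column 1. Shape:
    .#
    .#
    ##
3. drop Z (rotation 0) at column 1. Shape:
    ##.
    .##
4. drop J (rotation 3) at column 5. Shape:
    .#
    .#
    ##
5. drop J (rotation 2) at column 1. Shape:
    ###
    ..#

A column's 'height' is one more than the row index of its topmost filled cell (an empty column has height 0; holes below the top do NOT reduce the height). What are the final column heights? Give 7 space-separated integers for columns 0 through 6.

Answer: 0 6 6 6 3 2 4

Derivation:
Drop 1: L rot1 at col 4 lands with bottom-row=0; cleared 0 line(s) (total 0); column heights now [0 0 0 0 3 1 0], max=3
Drop 2: J rot3 at col 1 lands with bottom-row=0; cleared 0 line(s) (total 0); column heights now [0 1 3 0 3 1 0], max=3
Drop 3: Z rot0 at col 1 lands with bottom-row=3; cleared 0 line(s) (total 0); column heights now [0 5 5 4 3 1 0], max=5
Drop 4: J rot3 at col 5 lands with bottom-row=1; cleared 0 line(s) (total 0); column heights now [0 5 5 4 3 2 4], max=5
Drop 5: J rot2 at col 1 lands with bottom-row=4; cleared 0 line(s) (total 0); column heights now [0 6 6 6 3 2 4], max=6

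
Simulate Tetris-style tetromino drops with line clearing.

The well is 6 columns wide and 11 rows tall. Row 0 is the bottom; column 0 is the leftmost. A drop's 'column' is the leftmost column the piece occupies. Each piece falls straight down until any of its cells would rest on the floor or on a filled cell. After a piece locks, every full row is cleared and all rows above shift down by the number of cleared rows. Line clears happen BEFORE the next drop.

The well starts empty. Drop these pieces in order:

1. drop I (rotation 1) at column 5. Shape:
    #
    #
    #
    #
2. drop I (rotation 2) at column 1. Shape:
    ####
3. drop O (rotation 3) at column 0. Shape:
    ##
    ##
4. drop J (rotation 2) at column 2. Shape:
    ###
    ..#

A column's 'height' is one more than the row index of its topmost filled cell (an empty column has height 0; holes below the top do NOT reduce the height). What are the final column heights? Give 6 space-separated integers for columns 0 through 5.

Answer: 2 2 1 1 2 3

Derivation:
Drop 1: I rot1 at col 5 lands with bottom-row=0; cleared 0 line(s) (total 0); column heights now [0 0 0 0 0 4], max=4
Drop 2: I rot2 at col 1 lands with bottom-row=0; cleared 0 line(s) (total 0); column heights now [0 1 1 1 1 4], max=4
Drop 3: O rot3 at col 0 lands with bottom-row=1; cleared 0 line(s) (total 0); column heights now [3 3 1 1 1 4], max=4
Drop 4: J rot2 at col 2 lands with bottom-row=1; cleared 1 line(s) (total 1); column heights now [2 2 1 1 2 3], max=3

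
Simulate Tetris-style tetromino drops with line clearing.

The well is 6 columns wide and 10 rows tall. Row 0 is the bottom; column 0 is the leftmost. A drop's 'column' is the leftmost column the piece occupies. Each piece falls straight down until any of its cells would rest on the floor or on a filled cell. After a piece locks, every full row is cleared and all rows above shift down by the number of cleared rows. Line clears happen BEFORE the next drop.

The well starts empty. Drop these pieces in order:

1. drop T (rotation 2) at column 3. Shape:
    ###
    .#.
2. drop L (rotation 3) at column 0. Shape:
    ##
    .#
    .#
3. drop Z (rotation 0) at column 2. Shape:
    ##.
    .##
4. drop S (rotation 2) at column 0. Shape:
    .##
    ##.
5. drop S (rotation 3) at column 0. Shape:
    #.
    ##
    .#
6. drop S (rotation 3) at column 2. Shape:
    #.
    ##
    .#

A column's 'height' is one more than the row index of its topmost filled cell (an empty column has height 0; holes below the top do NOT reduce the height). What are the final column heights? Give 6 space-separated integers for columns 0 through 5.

Drop 1: T rot2 at col 3 lands with bottom-row=0; cleared 0 line(s) (total 0); column heights now [0 0 0 2 2 2], max=2
Drop 2: L rot3 at col 0 lands with bottom-row=0; cleared 0 line(s) (total 0); column heights now [3 3 0 2 2 2], max=3
Drop 3: Z rot0 at col 2 lands with bottom-row=2; cleared 0 line(s) (total 0); column heights now [3 3 4 4 3 2], max=4
Drop 4: S rot2 at col 0 lands with bottom-row=3; cleared 0 line(s) (total 0); column heights now [4 5 5 4 3 2], max=5
Drop 5: S rot3 at col 0 lands with bottom-row=5; cleared 0 line(s) (total 0); column heights now [8 7 5 4 3 2], max=8
Drop 6: S rot3 at col 2 lands with bottom-row=4; cleared 0 line(s) (total 0); column heights now [8 7 7 6 3 2], max=8

Answer: 8 7 7 6 3 2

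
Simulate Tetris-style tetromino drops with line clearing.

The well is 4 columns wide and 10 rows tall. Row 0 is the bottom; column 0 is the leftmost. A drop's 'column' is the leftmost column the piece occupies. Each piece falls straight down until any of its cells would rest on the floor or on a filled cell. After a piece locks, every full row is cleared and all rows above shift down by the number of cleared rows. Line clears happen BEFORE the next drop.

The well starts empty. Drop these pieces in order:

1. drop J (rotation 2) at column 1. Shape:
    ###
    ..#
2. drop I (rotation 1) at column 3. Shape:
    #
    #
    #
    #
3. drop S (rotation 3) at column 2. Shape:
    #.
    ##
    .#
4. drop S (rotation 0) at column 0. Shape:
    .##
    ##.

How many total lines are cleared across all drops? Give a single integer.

Drop 1: J rot2 at col 1 lands with bottom-row=0; cleared 0 line(s) (total 0); column heights now [0 2 2 2], max=2
Drop 2: I rot1 at col 3 lands with bottom-row=2; cleared 0 line(s) (total 0); column heights now [0 2 2 6], max=6
Drop 3: S rot3 at col 2 lands with bottom-row=6; cleared 0 line(s) (total 0); column heights now [0 2 9 8], max=9
Drop 4: S rot0 at col 0 lands with bottom-row=8; cleared 0 line(s) (total 0); column heights now [9 10 10 8], max=10

Answer: 0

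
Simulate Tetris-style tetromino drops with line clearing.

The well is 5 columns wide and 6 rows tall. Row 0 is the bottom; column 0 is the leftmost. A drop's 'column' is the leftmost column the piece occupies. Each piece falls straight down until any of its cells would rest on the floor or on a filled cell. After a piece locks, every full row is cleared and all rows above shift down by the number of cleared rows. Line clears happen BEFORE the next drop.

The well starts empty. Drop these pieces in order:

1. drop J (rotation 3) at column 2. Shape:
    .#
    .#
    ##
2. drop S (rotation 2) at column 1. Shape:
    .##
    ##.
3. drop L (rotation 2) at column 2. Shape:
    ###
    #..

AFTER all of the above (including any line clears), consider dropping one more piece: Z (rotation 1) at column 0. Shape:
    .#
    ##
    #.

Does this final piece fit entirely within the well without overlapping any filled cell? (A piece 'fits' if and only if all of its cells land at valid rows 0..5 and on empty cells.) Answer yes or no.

Answer: yes

Derivation:
Drop 1: J rot3 at col 2 lands with bottom-row=0; cleared 0 line(s) (total 0); column heights now [0 0 1 3 0], max=3
Drop 2: S rot2 at col 1 lands with bottom-row=2; cleared 0 line(s) (total 0); column heights now [0 3 4 4 0], max=4
Drop 3: L rot2 at col 2 lands with bottom-row=4; cleared 0 line(s) (total 0); column heights now [0 3 6 6 6], max=6
Test piece Z rot1 at col 0 (width 2): heights before test = [0 3 6 6 6]; fits = True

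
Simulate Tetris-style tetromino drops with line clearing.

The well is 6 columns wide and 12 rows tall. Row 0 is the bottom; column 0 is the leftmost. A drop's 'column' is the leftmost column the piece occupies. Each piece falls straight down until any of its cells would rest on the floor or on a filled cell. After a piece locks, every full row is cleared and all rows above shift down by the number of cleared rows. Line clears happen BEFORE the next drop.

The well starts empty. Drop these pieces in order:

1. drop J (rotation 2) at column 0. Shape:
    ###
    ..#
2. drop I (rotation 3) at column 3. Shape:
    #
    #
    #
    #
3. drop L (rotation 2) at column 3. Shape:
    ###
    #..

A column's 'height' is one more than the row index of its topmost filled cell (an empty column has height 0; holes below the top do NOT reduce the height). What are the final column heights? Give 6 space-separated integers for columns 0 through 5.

Answer: 2 2 2 6 6 6

Derivation:
Drop 1: J rot2 at col 0 lands with bottom-row=0; cleared 0 line(s) (total 0); column heights now [2 2 2 0 0 0], max=2
Drop 2: I rot3 at col 3 lands with bottom-row=0; cleared 0 line(s) (total 0); column heights now [2 2 2 4 0 0], max=4
Drop 3: L rot2 at col 3 lands with bottom-row=4; cleared 0 line(s) (total 0); column heights now [2 2 2 6 6 6], max=6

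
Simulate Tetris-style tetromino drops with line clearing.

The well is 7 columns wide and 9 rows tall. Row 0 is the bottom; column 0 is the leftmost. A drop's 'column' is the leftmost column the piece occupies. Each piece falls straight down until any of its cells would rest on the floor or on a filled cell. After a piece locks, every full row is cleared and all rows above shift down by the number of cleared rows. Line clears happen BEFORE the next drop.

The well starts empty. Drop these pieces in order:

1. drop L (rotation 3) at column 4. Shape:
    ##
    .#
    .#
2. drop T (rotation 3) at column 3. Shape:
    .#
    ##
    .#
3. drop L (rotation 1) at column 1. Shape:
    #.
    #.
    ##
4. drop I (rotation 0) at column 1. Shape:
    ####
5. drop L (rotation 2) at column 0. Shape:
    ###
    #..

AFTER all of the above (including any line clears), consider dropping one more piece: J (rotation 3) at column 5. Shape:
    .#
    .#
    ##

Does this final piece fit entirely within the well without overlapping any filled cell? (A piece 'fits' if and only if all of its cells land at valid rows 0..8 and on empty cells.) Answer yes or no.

Answer: yes

Derivation:
Drop 1: L rot3 at col 4 lands with bottom-row=0; cleared 0 line(s) (total 0); column heights now [0 0 0 0 3 3 0], max=3
Drop 2: T rot3 at col 3 lands with bottom-row=3; cleared 0 line(s) (total 0); column heights now [0 0 0 5 6 3 0], max=6
Drop 3: L rot1 at col 1 lands with bottom-row=0; cleared 0 line(s) (total 0); column heights now [0 3 1 5 6 3 0], max=6
Drop 4: I rot0 at col 1 lands with bottom-row=6; cleared 0 line(s) (total 0); column heights now [0 7 7 7 7 3 0], max=7
Drop 5: L rot2 at col 0 lands with bottom-row=6; cleared 0 line(s) (total 0); column heights now [8 8 8 7 7 3 0], max=8
Test piece J rot3 at col 5 (width 2): heights before test = [8 8 8 7 7 3 0]; fits = True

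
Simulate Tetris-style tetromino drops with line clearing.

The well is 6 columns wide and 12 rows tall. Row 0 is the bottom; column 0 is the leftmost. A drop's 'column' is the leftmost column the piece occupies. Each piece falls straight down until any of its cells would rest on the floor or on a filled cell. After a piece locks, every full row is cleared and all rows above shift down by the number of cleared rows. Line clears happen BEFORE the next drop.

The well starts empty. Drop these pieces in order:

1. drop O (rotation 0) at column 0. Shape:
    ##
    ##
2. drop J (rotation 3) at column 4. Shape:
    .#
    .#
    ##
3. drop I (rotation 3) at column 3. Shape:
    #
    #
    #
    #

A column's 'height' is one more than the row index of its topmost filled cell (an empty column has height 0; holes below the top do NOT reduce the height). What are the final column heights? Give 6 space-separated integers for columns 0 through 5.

Drop 1: O rot0 at col 0 lands with bottom-row=0; cleared 0 line(s) (total 0); column heights now [2 2 0 0 0 0], max=2
Drop 2: J rot3 at col 4 lands with bottom-row=0; cleared 0 line(s) (total 0); column heights now [2 2 0 0 1 3], max=3
Drop 3: I rot3 at col 3 lands with bottom-row=0; cleared 0 line(s) (total 0); column heights now [2 2 0 4 1 3], max=4

Answer: 2 2 0 4 1 3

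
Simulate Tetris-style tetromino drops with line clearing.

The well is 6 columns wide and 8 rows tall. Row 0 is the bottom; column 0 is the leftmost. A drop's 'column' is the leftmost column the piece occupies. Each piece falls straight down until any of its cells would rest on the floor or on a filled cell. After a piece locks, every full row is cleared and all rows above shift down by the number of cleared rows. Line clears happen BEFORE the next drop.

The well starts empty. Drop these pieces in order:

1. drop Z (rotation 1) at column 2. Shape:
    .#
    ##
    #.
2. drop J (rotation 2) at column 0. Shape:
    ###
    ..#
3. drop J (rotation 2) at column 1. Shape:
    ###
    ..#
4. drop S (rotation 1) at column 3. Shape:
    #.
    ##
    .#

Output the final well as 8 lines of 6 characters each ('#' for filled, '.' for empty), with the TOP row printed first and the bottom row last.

Drop 1: Z rot1 at col 2 lands with bottom-row=0; cleared 0 line(s) (total 0); column heights now [0 0 2 3 0 0], max=3
Drop 2: J rot2 at col 0 lands with bottom-row=2; cleared 0 line(s) (total 0); column heights now [4 4 4 3 0 0], max=4
Drop 3: J rot2 at col 1 lands with bottom-row=3; cleared 0 line(s) (total 0); column heights now [4 5 5 5 0 0], max=5
Drop 4: S rot1 at col 3 lands with bottom-row=4; cleared 0 line(s) (total 0); column heights now [4 5 5 7 6 0], max=7

Answer: ......
...#..
...##.
.####.
####..
..##..
..##..
..#...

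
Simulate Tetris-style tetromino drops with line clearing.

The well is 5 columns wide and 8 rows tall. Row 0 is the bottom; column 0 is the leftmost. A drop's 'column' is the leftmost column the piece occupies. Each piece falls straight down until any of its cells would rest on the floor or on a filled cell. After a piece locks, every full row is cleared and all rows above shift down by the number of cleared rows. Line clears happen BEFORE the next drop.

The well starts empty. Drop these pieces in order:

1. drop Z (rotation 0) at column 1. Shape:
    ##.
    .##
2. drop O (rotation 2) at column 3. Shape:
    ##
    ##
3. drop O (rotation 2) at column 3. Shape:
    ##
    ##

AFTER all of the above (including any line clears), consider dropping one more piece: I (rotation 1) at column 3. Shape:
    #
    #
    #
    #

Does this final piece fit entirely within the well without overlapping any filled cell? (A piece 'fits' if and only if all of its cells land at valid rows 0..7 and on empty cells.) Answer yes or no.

Answer: no

Derivation:
Drop 1: Z rot0 at col 1 lands with bottom-row=0; cleared 0 line(s) (total 0); column heights now [0 2 2 1 0], max=2
Drop 2: O rot2 at col 3 lands with bottom-row=1; cleared 0 line(s) (total 0); column heights now [0 2 2 3 3], max=3
Drop 3: O rot2 at col 3 lands with bottom-row=3; cleared 0 line(s) (total 0); column heights now [0 2 2 5 5], max=5
Test piece I rot1 at col 3 (width 1): heights before test = [0 2 2 5 5]; fits = False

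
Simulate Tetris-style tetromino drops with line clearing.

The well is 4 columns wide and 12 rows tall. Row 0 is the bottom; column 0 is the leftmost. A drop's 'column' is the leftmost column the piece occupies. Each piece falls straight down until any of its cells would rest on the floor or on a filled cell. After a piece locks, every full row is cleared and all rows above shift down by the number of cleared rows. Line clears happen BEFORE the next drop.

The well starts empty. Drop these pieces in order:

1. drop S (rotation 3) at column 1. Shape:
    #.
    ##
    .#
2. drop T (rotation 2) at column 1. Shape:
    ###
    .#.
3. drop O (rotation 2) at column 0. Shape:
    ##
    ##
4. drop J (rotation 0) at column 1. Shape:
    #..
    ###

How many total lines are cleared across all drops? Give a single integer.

Answer: 0

Derivation:
Drop 1: S rot3 at col 1 lands with bottom-row=0; cleared 0 line(s) (total 0); column heights now [0 3 2 0], max=3
Drop 2: T rot2 at col 1 lands with bottom-row=2; cleared 0 line(s) (total 0); column heights now [0 4 4 4], max=4
Drop 3: O rot2 at col 0 lands with bottom-row=4; cleared 0 line(s) (total 0); column heights now [6 6 4 4], max=6
Drop 4: J rot0 at col 1 lands with bottom-row=6; cleared 0 line(s) (total 0); column heights now [6 8 7 7], max=8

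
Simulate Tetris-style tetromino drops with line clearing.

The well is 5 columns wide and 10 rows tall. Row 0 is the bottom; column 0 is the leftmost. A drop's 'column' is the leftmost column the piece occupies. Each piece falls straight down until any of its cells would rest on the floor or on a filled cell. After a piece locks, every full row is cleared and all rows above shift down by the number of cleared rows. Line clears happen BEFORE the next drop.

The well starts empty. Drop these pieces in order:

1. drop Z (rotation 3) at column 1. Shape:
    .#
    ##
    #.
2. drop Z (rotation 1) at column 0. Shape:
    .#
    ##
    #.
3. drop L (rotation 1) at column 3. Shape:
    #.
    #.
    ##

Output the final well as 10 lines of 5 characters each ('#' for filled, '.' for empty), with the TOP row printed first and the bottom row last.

Drop 1: Z rot3 at col 1 lands with bottom-row=0; cleared 0 line(s) (total 0); column heights now [0 2 3 0 0], max=3
Drop 2: Z rot1 at col 0 lands with bottom-row=1; cleared 0 line(s) (total 0); column heights now [3 4 3 0 0], max=4
Drop 3: L rot1 at col 3 lands with bottom-row=0; cleared 0 line(s) (total 0); column heights now [3 4 3 3 1], max=4

Answer: .....
.....
.....
.....
.....
.....
.#...
####.
####.
.#.##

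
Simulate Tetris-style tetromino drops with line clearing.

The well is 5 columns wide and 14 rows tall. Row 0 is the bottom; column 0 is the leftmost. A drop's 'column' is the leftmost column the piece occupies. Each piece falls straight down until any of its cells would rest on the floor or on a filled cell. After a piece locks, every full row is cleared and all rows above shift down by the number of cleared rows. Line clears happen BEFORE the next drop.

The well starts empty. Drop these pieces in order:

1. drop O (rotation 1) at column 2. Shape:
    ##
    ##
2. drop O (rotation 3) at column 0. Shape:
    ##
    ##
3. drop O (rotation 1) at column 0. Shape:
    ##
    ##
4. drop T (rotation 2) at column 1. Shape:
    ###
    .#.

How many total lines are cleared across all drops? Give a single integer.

Answer: 0

Derivation:
Drop 1: O rot1 at col 2 lands with bottom-row=0; cleared 0 line(s) (total 0); column heights now [0 0 2 2 0], max=2
Drop 2: O rot3 at col 0 lands with bottom-row=0; cleared 0 line(s) (total 0); column heights now [2 2 2 2 0], max=2
Drop 3: O rot1 at col 0 lands with bottom-row=2; cleared 0 line(s) (total 0); column heights now [4 4 2 2 0], max=4
Drop 4: T rot2 at col 1 lands with bottom-row=3; cleared 0 line(s) (total 0); column heights now [4 5 5 5 0], max=5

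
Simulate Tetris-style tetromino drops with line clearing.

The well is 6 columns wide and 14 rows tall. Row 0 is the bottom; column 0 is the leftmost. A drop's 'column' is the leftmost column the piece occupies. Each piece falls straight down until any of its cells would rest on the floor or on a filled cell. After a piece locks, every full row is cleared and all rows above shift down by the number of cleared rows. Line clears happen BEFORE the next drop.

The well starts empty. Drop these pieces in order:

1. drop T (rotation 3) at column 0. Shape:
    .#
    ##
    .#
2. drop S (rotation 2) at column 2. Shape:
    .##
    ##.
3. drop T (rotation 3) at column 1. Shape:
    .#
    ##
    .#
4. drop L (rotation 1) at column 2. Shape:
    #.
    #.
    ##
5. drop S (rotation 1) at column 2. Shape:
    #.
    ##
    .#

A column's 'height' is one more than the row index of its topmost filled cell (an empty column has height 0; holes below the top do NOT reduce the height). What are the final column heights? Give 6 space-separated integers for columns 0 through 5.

Drop 1: T rot3 at col 0 lands with bottom-row=0; cleared 0 line(s) (total 0); column heights now [2 3 0 0 0 0], max=3
Drop 2: S rot2 at col 2 lands with bottom-row=0; cleared 0 line(s) (total 0); column heights now [2 3 1 2 2 0], max=3
Drop 3: T rot3 at col 1 lands with bottom-row=2; cleared 0 line(s) (total 0); column heights now [2 4 5 2 2 0], max=5
Drop 4: L rot1 at col 2 lands with bottom-row=5; cleared 0 line(s) (total 0); column heights now [2 4 8 6 2 0], max=8
Drop 5: S rot1 at col 2 lands with bottom-row=7; cleared 0 line(s) (total 0); column heights now [2 4 10 9 2 0], max=10

Answer: 2 4 10 9 2 0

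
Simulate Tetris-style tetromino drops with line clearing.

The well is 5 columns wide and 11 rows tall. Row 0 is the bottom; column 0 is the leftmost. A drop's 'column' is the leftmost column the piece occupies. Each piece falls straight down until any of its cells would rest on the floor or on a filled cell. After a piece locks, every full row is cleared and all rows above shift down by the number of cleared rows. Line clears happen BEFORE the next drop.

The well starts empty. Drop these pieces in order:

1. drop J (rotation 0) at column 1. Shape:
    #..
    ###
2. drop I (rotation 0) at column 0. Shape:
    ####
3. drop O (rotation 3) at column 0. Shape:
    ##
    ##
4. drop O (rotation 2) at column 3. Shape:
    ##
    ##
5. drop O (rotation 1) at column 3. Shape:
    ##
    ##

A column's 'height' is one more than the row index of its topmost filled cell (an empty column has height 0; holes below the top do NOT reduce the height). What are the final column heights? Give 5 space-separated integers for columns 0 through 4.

Drop 1: J rot0 at col 1 lands with bottom-row=0; cleared 0 line(s) (total 0); column heights now [0 2 1 1 0], max=2
Drop 2: I rot0 at col 0 lands with bottom-row=2; cleared 0 line(s) (total 0); column heights now [3 3 3 3 0], max=3
Drop 3: O rot3 at col 0 lands with bottom-row=3; cleared 0 line(s) (total 0); column heights now [5 5 3 3 0], max=5
Drop 4: O rot2 at col 3 lands with bottom-row=3; cleared 0 line(s) (total 0); column heights now [5 5 3 5 5], max=5
Drop 5: O rot1 at col 3 lands with bottom-row=5; cleared 0 line(s) (total 0); column heights now [5 5 3 7 7], max=7

Answer: 5 5 3 7 7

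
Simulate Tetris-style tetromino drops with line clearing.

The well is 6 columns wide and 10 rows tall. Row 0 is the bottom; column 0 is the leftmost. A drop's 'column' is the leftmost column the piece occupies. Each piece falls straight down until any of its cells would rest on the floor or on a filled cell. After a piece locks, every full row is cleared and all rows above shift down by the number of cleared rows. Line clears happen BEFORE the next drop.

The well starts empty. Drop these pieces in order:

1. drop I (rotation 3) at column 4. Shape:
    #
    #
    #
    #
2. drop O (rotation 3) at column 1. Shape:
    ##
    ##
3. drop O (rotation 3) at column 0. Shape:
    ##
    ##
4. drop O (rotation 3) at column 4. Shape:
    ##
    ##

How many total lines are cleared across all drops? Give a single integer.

Drop 1: I rot3 at col 4 lands with bottom-row=0; cleared 0 line(s) (total 0); column heights now [0 0 0 0 4 0], max=4
Drop 2: O rot3 at col 1 lands with bottom-row=0; cleared 0 line(s) (total 0); column heights now [0 2 2 0 4 0], max=4
Drop 3: O rot3 at col 0 lands with bottom-row=2; cleared 0 line(s) (total 0); column heights now [4 4 2 0 4 0], max=4
Drop 4: O rot3 at col 4 lands with bottom-row=4; cleared 0 line(s) (total 0); column heights now [4 4 2 0 6 6], max=6

Answer: 0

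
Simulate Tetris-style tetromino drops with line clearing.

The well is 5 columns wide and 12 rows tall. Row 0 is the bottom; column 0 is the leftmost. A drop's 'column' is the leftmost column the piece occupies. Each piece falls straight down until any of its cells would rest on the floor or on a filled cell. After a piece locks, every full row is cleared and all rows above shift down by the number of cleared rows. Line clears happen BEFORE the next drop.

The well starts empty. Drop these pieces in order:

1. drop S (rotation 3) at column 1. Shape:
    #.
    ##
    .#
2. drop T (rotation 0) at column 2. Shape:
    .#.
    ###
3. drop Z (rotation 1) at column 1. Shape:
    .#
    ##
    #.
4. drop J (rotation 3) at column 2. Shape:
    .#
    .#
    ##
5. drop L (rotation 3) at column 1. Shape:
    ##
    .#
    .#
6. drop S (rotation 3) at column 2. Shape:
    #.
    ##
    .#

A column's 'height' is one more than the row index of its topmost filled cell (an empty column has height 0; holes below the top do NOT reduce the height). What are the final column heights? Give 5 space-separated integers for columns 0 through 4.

Drop 1: S rot3 at col 1 lands with bottom-row=0; cleared 0 line(s) (total 0); column heights now [0 3 2 0 0], max=3
Drop 2: T rot0 at col 2 lands with bottom-row=2; cleared 0 line(s) (total 0); column heights now [0 3 3 4 3], max=4
Drop 3: Z rot1 at col 1 lands with bottom-row=3; cleared 0 line(s) (total 0); column heights now [0 5 6 4 3], max=6
Drop 4: J rot3 at col 2 lands with bottom-row=6; cleared 0 line(s) (total 0); column heights now [0 5 7 9 3], max=9
Drop 5: L rot3 at col 1 lands with bottom-row=7; cleared 0 line(s) (total 0); column heights now [0 10 10 9 3], max=10
Drop 6: S rot3 at col 2 lands with bottom-row=9; cleared 0 line(s) (total 0); column heights now [0 10 12 11 3], max=12

Answer: 0 10 12 11 3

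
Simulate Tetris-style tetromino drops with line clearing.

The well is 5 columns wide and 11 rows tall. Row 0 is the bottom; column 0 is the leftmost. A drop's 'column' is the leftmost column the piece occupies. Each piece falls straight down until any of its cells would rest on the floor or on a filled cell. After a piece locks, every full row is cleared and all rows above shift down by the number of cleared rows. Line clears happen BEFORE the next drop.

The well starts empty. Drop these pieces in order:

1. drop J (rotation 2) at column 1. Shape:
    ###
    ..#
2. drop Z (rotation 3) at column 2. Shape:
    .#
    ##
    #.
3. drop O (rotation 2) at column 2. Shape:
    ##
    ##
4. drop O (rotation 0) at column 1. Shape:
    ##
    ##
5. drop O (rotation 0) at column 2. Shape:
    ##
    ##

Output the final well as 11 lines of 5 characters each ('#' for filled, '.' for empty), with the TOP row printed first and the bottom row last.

Answer: ..##.
..##.
.##..
.##..
..##.
..##.
...#.
..##.
..#..
.###.
...#.

Derivation:
Drop 1: J rot2 at col 1 lands with bottom-row=0; cleared 0 line(s) (total 0); column heights now [0 2 2 2 0], max=2
Drop 2: Z rot3 at col 2 lands with bottom-row=2; cleared 0 line(s) (total 0); column heights now [0 2 4 5 0], max=5
Drop 3: O rot2 at col 2 lands with bottom-row=5; cleared 0 line(s) (total 0); column heights now [0 2 7 7 0], max=7
Drop 4: O rot0 at col 1 lands with bottom-row=7; cleared 0 line(s) (total 0); column heights now [0 9 9 7 0], max=9
Drop 5: O rot0 at col 2 lands with bottom-row=9; cleared 0 line(s) (total 0); column heights now [0 9 11 11 0], max=11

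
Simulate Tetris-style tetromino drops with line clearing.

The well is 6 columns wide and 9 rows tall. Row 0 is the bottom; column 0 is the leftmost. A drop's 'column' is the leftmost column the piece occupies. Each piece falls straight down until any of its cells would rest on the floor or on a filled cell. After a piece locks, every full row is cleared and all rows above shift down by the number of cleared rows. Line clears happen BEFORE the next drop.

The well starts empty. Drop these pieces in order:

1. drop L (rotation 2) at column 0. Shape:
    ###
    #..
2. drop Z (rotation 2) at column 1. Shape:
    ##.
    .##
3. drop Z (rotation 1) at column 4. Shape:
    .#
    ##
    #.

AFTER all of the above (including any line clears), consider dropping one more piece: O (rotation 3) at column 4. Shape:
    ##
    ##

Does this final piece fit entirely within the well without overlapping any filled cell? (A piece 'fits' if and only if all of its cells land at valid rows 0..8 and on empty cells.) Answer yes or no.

Drop 1: L rot2 at col 0 lands with bottom-row=0; cleared 0 line(s) (total 0); column heights now [2 2 2 0 0 0], max=2
Drop 2: Z rot2 at col 1 lands with bottom-row=2; cleared 0 line(s) (total 0); column heights now [2 4 4 3 0 0], max=4
Drop 3: Z rot1 at col 4 lands with bottom-row=0; cleared 0 line(s) (total 0); column heights now [2 4 4 3 2 3], max=4
Test piece O rot3 at col 4 (width 2): heights before test = [2 4 4 3 2 3]; fits = True

Answer: yes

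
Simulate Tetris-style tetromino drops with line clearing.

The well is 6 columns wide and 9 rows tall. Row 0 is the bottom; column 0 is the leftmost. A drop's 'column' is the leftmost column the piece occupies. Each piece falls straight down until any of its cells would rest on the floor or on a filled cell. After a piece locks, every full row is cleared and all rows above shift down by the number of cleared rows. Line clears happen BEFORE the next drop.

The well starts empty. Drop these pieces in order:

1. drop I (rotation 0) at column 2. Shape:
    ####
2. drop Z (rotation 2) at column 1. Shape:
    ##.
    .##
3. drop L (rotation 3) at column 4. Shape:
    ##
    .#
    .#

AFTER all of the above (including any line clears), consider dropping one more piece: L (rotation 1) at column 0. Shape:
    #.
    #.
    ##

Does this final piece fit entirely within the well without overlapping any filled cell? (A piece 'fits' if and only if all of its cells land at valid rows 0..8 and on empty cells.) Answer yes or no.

Drop 1: I rot0 at col 2 lands with bottom-row=0; cleared 0 line(s) (total 0); column heights now [0 0 1 1 1 1], max=1
Drop 2: Z rot2 at col 1 lands with bottom-row=1; cleared 0 line(s) (total 0); column heights now [0 3 3 2 1 1], max=3
Drop 3: L rot3 at col 4 lands with bottom-row=1; cleared 0 line(s) (total 0); column heights now [0 3 3 2 4 4], max=4
Test piece L rot1 at col 0 (width 2): heights before test = [0 3 3 2 4 4]; fits = True

Answer: yes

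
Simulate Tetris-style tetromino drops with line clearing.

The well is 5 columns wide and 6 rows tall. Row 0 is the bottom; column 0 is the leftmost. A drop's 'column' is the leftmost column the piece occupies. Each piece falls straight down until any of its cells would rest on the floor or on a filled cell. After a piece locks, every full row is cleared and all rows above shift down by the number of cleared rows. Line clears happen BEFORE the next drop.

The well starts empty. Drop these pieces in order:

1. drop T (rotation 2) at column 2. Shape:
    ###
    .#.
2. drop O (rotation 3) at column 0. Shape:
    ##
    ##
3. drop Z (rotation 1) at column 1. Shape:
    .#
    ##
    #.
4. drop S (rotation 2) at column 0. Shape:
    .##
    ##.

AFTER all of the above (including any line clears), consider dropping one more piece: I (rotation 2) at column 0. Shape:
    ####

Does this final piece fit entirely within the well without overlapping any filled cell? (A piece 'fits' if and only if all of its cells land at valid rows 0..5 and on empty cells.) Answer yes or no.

Answer: yes

Derivation:
Drop 1: T rot2 at col 2 lands with bottom-row=0; cleared 0 line(s) (total 0); column heights now [0 0 2 2 2], max=2
Drop 2: O rot3 at col 0 lands with bottom-row=0; cleared 1 line(s) (total 1); column heights now [1 1 0 1 0], max=1
Drop 3: Z rot1 at col 1 lands with bottom-row=1; cleared 0 line(s) (total 1); column heights now [1 3 4 1 0], max=4
Drop 4: S rot2 at col 0 lands with bottom-row=3; cleared 0 line(s) (total 1); column heights now [4 5 5 1 0], max=5
Test piece I rot2 at col 0 (width 4): heights before test = [4 5 5 1 0]; fits = True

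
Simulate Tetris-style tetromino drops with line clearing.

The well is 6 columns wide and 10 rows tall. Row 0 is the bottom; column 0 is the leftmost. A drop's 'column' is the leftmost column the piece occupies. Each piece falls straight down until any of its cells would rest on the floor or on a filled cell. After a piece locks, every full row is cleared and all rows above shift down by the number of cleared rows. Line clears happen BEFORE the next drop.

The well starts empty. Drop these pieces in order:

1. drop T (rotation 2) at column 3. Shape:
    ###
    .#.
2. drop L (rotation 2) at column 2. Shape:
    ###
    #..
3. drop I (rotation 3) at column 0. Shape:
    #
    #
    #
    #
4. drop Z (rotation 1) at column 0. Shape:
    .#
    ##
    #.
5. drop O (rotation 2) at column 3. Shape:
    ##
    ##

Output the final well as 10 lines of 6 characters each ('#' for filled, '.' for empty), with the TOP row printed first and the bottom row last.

Drop 1: T rot2 at col 3 lands with bottom-row=0; cleared 0 line(s) (total 0); column heights now [0 0 0 2 2 2], max=2
Drop 2: L rot2 at col 2 lands with bottom-row=1; cleared 0 line(s) (total 0); column heights now [0 0 3 3 3 2], max=3
Drop 3: I rot3 at col 0 lands with bottom-row=0; cleared 0 line(s) (total 0); column heights now [4 0 3 3 3 2], max=4
Drop 4: Z rot1 at col 0 lands with bottom-row=4; cleared 0 line(s) (total 0); column heights now [6 7 3 3 3 2], max=7
Drop 5: O rot2 at col 3 lands with bottom-row=3; cleared 0 line(s) (total 0); column heights now [6 7 3 5 5 2], max=7

Answer: ......
......
......
.#....
##....
#..##.
#..##.
#.###.
#.####
#...#.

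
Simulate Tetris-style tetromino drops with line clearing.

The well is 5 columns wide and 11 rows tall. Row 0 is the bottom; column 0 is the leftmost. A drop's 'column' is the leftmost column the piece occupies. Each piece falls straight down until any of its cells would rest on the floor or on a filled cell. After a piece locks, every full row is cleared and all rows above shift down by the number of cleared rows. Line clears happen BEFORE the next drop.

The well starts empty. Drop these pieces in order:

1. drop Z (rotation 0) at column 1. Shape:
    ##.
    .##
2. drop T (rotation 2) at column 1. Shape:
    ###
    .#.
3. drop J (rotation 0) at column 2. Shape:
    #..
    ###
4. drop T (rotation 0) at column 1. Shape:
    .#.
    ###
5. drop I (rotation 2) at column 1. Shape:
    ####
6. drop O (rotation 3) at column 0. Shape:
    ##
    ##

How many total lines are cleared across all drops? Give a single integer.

Drop 1: Z rot0 at col 1 lands with bottom-row=0; cleared 0 line(s) (total 0); column heights now [0 2 2 1 0], max=2
Drop 2: T rot2 at col 1 lands with bottom-row=2; cleared 0 line(s) (total 0); column heights now [0 4 4 4 0], max=4
Drop 3: J rot0 at col 2 lands with bottom-row=4; cleared 0 line(s) (total 0); column heights now [0 4 6 5 5], max=6
Drop 4: T rot0 at col 1 lands with bottom-row=6; cleared 0 line(s) (total 0); column heights now [0 7 8 7 5], max=8
Drop 5: I rot2 at col 1 lands with bottom-row=8; cleared 0 line(s) (total 0); column heights now [0 9 9 9 9], max=9
Drop 6: O rot3 at col 0 lands with bottom-row=9; cleared 0 line(s) (total 0); column heights now [11 11 9 9 9], max=11

Answer: 0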